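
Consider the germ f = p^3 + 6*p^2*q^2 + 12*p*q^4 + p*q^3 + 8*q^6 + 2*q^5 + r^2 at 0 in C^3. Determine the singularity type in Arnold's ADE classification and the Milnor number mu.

The Hessian of f at 0 is [[0, 0, 0], [0, 0, 0], [0, 0, 2]] with rank 1, so corank 2. A Groebner basis of the Jacobian ideal J(f) in C{p,q,r} is {-p^2/4 + q^4 - q^3/12, p^3, p^2*q + p^2/12 + q^3/36, p^2/2 + p*q^2 + q^3/6, r}; counting standard monomials gives mu = 7. Corank 2; j^3 = p^3 is a perfect cube, so E-series; the 4-jet and mu = 7 give E_7.

Type E_7, Milnor number mu = 7.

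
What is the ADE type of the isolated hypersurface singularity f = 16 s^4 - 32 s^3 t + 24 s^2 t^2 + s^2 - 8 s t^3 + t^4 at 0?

The Hessian of f at 0 is [[2, 0], [0, 0]] with rank 1, so corank 1. A Groebner basis of the Jacobian ideal J(f) in C{s,t} is {t^3, s}; counting standard monomials gives mu = 3. Corank 1: A-series; mu = 3 gives A_3.

A3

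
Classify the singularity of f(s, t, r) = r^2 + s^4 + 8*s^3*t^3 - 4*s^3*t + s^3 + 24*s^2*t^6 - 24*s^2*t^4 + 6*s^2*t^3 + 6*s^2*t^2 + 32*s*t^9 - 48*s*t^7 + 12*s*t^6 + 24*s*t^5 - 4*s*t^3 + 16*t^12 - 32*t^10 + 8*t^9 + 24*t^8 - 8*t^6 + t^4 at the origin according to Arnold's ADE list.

The Hessian of f at 0 has rank 1. Corank 2; j^3 = s^3 is a perfect cube, so E-series; the 4-jet and mu = 6 give E_6.

E_6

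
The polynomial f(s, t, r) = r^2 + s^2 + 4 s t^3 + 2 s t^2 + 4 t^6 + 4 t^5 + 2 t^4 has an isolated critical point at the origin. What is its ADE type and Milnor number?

Type A_3, Milnor number mu = 3.

The Hessian of f at 0 has rank 2. Corank 1: A-series; mu = 3 gives A_3.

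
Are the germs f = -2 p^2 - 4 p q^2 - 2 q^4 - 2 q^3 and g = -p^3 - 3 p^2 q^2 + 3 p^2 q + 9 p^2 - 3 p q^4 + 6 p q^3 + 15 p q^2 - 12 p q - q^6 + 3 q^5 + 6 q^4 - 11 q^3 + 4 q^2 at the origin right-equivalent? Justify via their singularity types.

The Hessian of f at 0 has rank 1. Corank 1: A-series; mu = 2 gives A_2. The Hessian of g at 0 has rank 1. Corank 1: A-series; mu = 2 gives A_2. Both have type A_2, hence right-equivalent.

Yes.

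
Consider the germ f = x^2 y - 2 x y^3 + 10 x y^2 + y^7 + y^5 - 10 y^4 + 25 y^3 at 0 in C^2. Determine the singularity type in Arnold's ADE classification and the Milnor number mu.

The Hessian of f at 0 is [[0, 0], [0, 0]] with rank 0, so corank 2. A Groebner basis of the Jacobian ideal J(f) in C{x,y} is {x^2*y^2 + 10*x^2*y + x^2/7 + 524*x*y^2/7 + 880*x*y/7 + 625*y^2, x^3 + 15*x^2*y + x^2/7 + 524*x*y^2/7 + 880*x*y/7 + 625*y^2, -x*y + y^3 - 5*y^2}; counting standard monomials gives mu = 8. Corank 2; j^3 = y*(x + 5*y)^2 has shape L^2 M (L != M), so D-series; mu = 8 gives D_8.

Type D8, Milnor number mu = 8.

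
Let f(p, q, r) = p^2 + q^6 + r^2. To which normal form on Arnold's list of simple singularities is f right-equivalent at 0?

A_{5}

The Hessian of f at 0 has rank 2. Corank 1: A-series; mu = 5 gives A_5.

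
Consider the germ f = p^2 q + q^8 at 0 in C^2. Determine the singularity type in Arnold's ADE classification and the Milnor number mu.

Type D9, Milnor number mu = 9.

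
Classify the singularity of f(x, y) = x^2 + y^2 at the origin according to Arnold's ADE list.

The Hessian of f at 0 is [[2, 0], [0, 2]] with rank 2, so corank 0. A Groebner basis of the Jacobian ideal J(f) in C{x,y} is {x, y}; counting standard monomials gives mu = 1. Corank 0: nondegenerate Morse point, so A_1.

A1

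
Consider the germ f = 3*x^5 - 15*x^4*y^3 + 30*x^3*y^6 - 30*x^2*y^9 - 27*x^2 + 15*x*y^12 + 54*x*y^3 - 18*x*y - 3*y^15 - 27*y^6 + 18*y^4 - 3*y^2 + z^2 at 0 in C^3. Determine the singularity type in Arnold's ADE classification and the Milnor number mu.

The Hessian of f at 0 is [[-54, -18, 0], [-18, -6, 0], [0, 0, 2]] with rank 2, so corank 1. A Groebner basis of the Jacobian ideal J(f) in C{x,y,z} is {-x + y^3 - y/3, x^2 - y^2/9, x*y + y^2/3, z}; counting standard monomials gives mu = 4. Corank 1: A-series; mu = 4 gives A_4.

Type A_4, Milnor number mu = 4.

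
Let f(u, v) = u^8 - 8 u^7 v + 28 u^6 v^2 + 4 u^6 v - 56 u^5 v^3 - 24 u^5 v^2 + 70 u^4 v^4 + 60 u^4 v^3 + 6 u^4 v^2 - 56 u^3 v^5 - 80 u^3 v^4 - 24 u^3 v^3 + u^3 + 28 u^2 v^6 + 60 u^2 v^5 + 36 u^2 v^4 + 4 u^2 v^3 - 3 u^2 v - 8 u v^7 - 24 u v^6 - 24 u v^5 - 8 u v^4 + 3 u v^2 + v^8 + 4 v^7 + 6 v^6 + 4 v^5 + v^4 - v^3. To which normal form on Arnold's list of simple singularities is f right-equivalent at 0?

E_{6}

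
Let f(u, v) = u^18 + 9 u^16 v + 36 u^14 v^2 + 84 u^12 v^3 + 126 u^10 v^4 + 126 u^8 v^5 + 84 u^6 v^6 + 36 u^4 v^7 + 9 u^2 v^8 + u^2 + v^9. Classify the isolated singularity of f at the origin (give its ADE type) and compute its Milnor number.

Type A_8, Milnor number mu = 8.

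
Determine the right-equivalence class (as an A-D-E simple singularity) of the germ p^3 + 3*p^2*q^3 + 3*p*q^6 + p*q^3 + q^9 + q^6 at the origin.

E_7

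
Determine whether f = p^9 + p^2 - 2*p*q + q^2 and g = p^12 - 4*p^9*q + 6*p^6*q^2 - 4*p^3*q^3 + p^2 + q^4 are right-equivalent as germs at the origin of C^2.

No.

The Hessian of f at 0 has rank 1. Corank 1: A-series; mu = 8 gives A_8. The Hessian of g at 0 has rank 1. Corank 1: A-series; mu = 3 gives A_3. f is A_8 but g is A_3, hence not right-equivalent.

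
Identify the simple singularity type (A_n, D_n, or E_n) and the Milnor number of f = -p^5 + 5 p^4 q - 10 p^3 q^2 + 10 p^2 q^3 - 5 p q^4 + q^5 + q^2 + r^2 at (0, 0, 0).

Type A_{4}, Milnor number mu = 4.

The Hessian of f at 0 is [[0, 0, 0], [0, 2, 0], [0, 0, 2]] with rank 2, so corank 1. A Groebner basis of the Jacobian ideal J(f) in C{p,q,r} is {p^4, q, r}; counting standard monomials gives mu = 4. Corank 1: A-series; mu = 4 gives A_4.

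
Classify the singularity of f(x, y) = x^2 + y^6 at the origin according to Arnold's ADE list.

A_5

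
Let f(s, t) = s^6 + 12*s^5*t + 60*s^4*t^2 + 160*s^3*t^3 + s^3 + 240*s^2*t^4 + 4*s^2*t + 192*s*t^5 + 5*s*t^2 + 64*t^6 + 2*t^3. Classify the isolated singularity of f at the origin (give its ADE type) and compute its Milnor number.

The Hessian of f at 0 is [[0, 0], [0, 0]] with rank 0, so corank 2. A Groebner basis of the Jacobian ideal J(f) in C{s,t} is {-s*t/6 + t^5 - t^2/6, s*t^2 + t^3, s^2 + 3*s*t + 2*t^2}; counting standard monomials gives mu = 7. Corank 2; j^3 = (s + t)^2*(s + 2*t) has shape L^2 M (L != M), so D-series; mu = 7 gives D_7.

Type D_7, Milnor number mu = 7.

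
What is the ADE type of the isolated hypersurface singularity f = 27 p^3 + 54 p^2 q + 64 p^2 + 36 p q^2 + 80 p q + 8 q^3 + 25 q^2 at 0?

The Hessian of f at 0 has rank 1. Corank 1: A-series; mu = 2 gives A_2.

A_{2}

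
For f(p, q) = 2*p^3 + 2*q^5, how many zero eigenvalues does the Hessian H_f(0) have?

2

The Hessian at 0 is [[0, 0], [0, 0]] of rank 0; hence corank 2.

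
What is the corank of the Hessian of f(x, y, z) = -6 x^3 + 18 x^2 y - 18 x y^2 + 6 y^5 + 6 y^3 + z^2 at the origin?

The Hessian at 0 is [[0, 0, 0], [0, 0, 0], [0, 0, 2]] of rank 1; hence corank 2.

2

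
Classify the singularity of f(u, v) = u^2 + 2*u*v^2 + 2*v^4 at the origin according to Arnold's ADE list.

A_{3}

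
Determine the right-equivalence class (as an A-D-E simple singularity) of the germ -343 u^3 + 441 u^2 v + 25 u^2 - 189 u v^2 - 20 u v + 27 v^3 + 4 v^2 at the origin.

The Hessian of f at 0 is [[50, -20], [-20, 8]] with rank 1, so corank 1. A Groebner basis of the Jacobian ideal J(f) in C{u,v} is {v^2, u - 2*v/5}; counting standard monomials gives mu = 2. Corank 1: A-series; mu = 2 gives A_2.

A_2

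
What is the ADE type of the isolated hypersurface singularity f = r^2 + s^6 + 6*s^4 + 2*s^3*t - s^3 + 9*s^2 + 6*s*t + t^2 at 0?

A_2

The Hessian of f at 0 has rank 2. Corank 1: A-series; mu = 2 gives A_2.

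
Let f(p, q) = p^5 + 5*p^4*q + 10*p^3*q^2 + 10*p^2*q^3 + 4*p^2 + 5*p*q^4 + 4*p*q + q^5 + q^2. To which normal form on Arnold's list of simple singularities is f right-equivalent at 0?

The Hessian of f at 0 has rank 1. Corank 1: A-series; mu = 4 gives A_4.

A4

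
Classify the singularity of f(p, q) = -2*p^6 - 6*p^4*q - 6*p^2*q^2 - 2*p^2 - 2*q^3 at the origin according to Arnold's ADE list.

The Hessian of f at 0 is [[-4, 0], [0, 0]] with rank 1, so corank 1. A Groebner basis of the Jacobian ideal J(f) in C{p,q} is {q^2, p}; counting standard monomials gives mu = 2. Corank 1: A-series; mu = 2 gives A_2.

A2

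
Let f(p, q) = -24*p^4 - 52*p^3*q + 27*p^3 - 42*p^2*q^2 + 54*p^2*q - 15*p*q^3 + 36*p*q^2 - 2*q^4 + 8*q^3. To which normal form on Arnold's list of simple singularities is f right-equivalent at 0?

E_{7}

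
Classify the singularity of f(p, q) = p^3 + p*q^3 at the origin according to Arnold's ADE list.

E_7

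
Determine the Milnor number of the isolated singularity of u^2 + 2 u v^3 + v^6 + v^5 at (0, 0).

The Hessian of f at 0 has rank 1. Corank 1: A-series; mu = 4 gives A_4.

4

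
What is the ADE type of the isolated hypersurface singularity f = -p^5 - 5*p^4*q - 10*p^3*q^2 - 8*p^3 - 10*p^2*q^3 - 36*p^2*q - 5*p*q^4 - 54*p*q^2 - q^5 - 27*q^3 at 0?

E8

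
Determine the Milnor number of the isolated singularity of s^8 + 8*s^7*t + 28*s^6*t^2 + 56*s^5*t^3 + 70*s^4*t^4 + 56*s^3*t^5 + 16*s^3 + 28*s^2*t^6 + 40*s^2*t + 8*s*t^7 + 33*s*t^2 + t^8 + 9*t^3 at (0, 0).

9

The Hessian of f at 0 has rank 0. Corank 2; j^3 = (s + t)*(4*s + 3*t)^2 has shape L^2 M (L != M), so D-series; mu = 9 gives D_9.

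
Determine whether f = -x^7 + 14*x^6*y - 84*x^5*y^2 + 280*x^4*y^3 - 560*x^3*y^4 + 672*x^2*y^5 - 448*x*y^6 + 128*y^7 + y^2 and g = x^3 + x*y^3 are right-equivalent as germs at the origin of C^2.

No.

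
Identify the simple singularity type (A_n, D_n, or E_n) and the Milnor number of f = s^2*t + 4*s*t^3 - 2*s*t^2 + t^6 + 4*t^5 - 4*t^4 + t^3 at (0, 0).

Type D7, Milnor number mu = 7.

The Hessian of f at 0 is [[0, 0], [0, 0]] with rank 0, so corank 2. A Groebner basis of the Jacobian ideal J(f) in C{s,t} is {s^3 + 2*s^2 + s*t^2 - 3*s*t + t^2, s^2*t + 2*s^2/3 - 2*s*t^2/3 - 7*s*t/6 + t^2/2, s*t/2 + t^3 - t^2/2}; counting standard monomials gives mu = 7. Corank 2; j^3 = t*(s - t)^2 has shape L^2 M (L != M), so D-series; mu = 7 gives D_7.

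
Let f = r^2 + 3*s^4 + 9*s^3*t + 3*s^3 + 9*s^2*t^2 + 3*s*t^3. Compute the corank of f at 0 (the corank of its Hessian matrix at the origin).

2

The Hessian at 0 is [[0, 0, 0], [0, 0, 0], [0, 0, 2]] of rank 1; hence corank 2.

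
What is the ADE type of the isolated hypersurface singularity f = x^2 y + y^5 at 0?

D_6

The Hessian of f at 0 is [[0, 0], [0, 0]] with rank 0, so corank 2. A Groebner basis of the Jacobian ideal J(f) in C{x,y} is {x^2/5 + y^4, x^3, x*y}; counting standard monomials gives mu = 6. Corank 2; j^3 = x^2*y has shape L^2 M (L != M), so D-series; mu = 6 gives D_6.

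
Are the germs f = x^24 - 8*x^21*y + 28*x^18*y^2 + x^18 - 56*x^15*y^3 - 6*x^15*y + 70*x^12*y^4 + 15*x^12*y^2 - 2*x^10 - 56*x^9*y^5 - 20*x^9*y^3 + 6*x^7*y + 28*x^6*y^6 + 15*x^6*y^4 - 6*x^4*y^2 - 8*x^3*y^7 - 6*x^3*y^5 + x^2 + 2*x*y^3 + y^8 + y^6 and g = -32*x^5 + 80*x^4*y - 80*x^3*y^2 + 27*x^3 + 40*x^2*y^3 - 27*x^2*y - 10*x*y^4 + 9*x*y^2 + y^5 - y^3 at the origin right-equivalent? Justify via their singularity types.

No.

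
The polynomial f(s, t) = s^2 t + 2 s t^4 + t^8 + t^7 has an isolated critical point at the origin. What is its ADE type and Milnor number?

The Hessian of f at 0 has rank 0. Corank 2; j^3 = s^2*t has shape L^2 M (L != M), so D-series; mu = 9 gives D_9.

Type D_{9}, Milnor number mu = 9.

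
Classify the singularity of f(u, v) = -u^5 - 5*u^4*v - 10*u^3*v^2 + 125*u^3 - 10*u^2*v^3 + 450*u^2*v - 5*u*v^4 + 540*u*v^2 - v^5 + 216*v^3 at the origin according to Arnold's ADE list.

The Hessian of f at 0 has rank 0. Corank 2; j^3 = (5*u + 6*v)^3 is a perfect cube, so E-series; the 5-jet and mu = 8 give E_8.

E_8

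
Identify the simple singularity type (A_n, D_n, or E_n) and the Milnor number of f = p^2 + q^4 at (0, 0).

Type A_3, Milnor number mu = 3.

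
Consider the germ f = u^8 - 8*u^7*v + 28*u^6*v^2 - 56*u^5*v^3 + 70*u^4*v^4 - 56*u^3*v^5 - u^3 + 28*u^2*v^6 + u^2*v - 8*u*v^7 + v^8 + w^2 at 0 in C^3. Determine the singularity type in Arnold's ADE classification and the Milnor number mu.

Type D_{9}, Milnor number mu = 9.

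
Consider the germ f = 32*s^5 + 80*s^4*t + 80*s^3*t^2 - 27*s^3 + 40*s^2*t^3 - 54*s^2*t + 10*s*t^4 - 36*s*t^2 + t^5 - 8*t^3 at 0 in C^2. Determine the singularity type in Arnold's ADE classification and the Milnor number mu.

Type E_8, Milnor number mu = 8.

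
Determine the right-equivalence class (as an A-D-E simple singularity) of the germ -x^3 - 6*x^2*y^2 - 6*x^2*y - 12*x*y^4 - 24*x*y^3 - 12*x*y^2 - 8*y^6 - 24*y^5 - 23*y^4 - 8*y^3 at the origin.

E6

The Hessian of f at 0 has rank 0. Corank 2; j^3 = -(x + 2*y)^3 is a perfect cube, so E-series; the 4-jet and mu = 6 give E_6.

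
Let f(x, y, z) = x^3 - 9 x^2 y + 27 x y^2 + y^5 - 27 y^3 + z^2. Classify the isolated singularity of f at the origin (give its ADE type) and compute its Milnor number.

Type E_8, Milnor number mu = 8.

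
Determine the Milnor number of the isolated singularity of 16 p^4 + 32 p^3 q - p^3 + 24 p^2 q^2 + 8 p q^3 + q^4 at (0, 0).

6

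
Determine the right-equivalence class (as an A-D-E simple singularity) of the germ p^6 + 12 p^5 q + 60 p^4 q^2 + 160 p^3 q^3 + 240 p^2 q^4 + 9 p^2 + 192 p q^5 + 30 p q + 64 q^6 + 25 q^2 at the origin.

A_{5}

The Hessian of f at 0 has rank 1. Corank 1: A-series; mu = 5 gives A_5.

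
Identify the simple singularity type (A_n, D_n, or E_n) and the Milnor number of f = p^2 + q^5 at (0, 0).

Type A_4, Milnor number mu = 4.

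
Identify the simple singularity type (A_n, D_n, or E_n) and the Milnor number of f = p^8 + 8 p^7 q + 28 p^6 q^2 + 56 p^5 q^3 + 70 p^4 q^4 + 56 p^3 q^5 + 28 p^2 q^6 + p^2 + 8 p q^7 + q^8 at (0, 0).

Type A7, Milnor number mu = 7.

The Hessian of f at 0 is [[2, 0], [0, 0]] with rank 1, so corank 1. A Groebner basis of the Jacobian ideal J(f) in C{p,q} is {q^7, p}; counting standard monomials gives mu = 7. Corank 1: A-series; mu = 7 gives A_7.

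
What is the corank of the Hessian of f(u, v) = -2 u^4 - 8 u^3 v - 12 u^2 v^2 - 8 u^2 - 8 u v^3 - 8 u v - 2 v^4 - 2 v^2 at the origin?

1

The Hessian at 0 is [[-16, -8], [-8, -4]] of rank 1; hence corank 1.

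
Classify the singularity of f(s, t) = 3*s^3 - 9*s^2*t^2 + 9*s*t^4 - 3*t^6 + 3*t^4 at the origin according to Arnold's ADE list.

E_6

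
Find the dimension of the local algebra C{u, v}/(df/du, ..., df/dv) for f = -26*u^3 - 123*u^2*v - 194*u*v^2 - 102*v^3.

The Hessian of f at 0 has rank 0. Corank 2; j^3 = -(2*u + 3*v)*(13*u^2 + 42*u*v + 34*v^2) splits into three distinct lines over C (the quadratic factor has nonzero discriminant), so D_4.

4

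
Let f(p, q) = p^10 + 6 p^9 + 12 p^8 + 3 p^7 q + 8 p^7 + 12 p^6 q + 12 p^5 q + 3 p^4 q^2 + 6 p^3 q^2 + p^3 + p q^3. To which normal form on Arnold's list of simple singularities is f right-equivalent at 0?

E7

The Hessian of f at 0 has rank 0. Corank 2; j^3 = p^3 is a perfect cube, so E-series; the 4-jet and mu = 7 give E_7.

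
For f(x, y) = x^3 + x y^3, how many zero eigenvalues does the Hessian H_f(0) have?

2

The Hessian at 0 is [[0, 0], [0, 0]] of rank 0; hence corank 2.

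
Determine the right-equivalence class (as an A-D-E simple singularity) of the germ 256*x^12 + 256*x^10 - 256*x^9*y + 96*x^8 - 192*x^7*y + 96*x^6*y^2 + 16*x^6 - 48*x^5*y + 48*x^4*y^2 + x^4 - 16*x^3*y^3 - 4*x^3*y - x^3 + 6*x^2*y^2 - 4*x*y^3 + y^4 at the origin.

E6

The Hessian of f at 0 has rank 0. Corank 2; j^3 = -x^3 is a perfect cube, so E-series; the 4-jet and mu = 6 give E_6.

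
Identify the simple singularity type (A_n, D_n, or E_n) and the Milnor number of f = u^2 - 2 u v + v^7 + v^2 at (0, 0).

The Hessian of f at 0 has rank 1. Corank 1: A-series; mu = 6 gives A_6.

Type A_6, Milnor number mu = 6.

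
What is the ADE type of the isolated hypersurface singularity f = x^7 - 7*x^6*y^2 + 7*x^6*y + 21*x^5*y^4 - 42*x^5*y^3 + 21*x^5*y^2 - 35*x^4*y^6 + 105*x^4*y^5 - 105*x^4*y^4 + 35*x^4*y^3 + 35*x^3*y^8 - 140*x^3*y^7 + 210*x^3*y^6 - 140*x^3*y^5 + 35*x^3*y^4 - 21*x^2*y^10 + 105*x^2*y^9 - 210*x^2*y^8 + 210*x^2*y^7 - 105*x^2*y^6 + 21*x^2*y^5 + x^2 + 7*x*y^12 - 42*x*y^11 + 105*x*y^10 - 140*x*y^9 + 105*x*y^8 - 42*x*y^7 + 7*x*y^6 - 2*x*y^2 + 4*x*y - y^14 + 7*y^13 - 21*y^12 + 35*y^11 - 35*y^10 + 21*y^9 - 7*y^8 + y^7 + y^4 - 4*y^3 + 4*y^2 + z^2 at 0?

The Hessian of f at 0 is [[2, 4, 0], [4, 8, 0], [0, 0, 2]] with rank 2, so corank 1. A Groebner basis of the Jacobian ideal J(f) in C{x,y,z} is {x^3 + 6*x^2*y + 12*x^2 + 32*x*y + 16*x + 32*y, -x + y^2 - 2*y, z}; counting standard monomials gives mu = 6. Corank 1: A-series; mu = 6 gives A_6.

A6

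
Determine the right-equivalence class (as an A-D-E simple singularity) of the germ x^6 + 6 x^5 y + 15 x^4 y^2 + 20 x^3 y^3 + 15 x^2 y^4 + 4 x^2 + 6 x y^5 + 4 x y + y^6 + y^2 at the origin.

A_5

The Hessian of f at 0 is [[8, 4], [4, 2]] with rank 1, so corank 1. A Groebner basis of the Jacobian ideal J(f) in C{x,y} is {y^5, x + y/2}; counting standard monomials gives mu = 5. Corank 1: A-series; mu = 5 gives A_5.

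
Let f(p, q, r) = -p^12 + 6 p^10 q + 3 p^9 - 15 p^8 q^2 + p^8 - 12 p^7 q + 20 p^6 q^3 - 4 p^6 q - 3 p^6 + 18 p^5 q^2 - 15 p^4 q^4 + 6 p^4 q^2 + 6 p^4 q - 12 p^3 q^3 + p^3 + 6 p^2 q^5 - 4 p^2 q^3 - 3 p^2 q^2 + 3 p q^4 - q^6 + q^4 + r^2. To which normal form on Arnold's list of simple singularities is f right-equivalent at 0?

E6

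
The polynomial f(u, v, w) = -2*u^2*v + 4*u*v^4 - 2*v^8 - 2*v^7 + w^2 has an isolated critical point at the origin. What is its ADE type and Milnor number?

The Hessian of f at 0 is [[0, 0, 0], [0, 0, 0], [0, 0, 2]] with rank 1, so corank 2. A Groebner basis of the Jacobian ideal J(f) in C{u,v,w} is {u^2*v^2, -8*u^2*v - u^2 + u*v^3, -u*v + v^4, u^3, w}; counting standard monomials gives mu = 9. Corank 2; j^3 = -2*u^2*v has shape L^2 M (L != M), so D-series; mu = 9 gives D_9.

Type D_{9}, Milnor number mu = 9.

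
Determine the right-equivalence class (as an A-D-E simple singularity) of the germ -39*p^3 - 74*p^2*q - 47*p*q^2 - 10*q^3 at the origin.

The Hessian of f at 0 is [[0, 0], [0, 0]] with rank 0, so corank 2. A Groebner basis of the Jacobian ideal J(f) in C{p,q} is {q^3, p^2 - 11*q^2/23, p*q + 16*q^2/23}; counting standard monomials gives mu = 4. Corank 2; j^3 = -(3*p + 2*q)*(13*p^2 + 16*p*q + 5*q^2) splits into three distinct lines over C (the quadratic factor has nonzero discriminant), so D_4.

D4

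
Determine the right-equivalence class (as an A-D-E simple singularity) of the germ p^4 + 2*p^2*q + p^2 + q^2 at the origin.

A_1

The Hessian of f at 0 is [[2, 0], [0, 2]] with rank 2, so corank 0. A Groebner basis of the Jacobian ideal J(f) in C{p,q} is {p, q}; counting standard monomials gives mu = 1. Corank 0: nondegenerate Morse point, so A_1.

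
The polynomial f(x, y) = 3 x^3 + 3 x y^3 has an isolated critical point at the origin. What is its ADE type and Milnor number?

Type E_7, Milnor number mu = 7.

The Hessian of f at 0 is [[0, 0], [0, 0]] with rank 0, so corank 2. A Groebner basis of the Jacobian ideal J(f) in C{x,y} is {x^3, x*y^2, 3*x^2 + y^3}; counting standard monomials gives mu = 7. Corank 2; j^3 = 3*x^3 is a perfect cube, so E-series; the 4-jet and mu = 7 give E_7.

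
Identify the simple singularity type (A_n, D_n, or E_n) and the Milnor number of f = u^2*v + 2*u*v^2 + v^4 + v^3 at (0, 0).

Type D_{5}, Milnor number mu = 5.

The Hessian of f at 0 has rank 0. Corank 2; j^3 = v*(u + v)^2 has shape L^2 M (L != M), so D-series; mu = 5 gives D_5.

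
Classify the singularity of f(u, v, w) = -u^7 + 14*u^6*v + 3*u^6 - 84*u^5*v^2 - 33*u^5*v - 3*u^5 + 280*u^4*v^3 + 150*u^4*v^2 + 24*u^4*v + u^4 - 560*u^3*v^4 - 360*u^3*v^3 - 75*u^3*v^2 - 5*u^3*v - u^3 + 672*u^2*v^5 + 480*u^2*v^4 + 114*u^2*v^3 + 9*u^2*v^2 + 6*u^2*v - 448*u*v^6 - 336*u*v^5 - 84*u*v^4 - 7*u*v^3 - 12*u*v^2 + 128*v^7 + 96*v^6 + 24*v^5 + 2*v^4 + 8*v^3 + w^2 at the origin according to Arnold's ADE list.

E7

The Hessian of f at 0 has rank 1. Corank 2; j^3 = -(u - 2*v)^3 is a perfect cube, so E-series; the 4-jet and mu = 7 give E_7.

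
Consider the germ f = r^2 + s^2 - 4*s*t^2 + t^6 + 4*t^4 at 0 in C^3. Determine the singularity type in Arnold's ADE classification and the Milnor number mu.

Type A_5, Milnor number mu = 5.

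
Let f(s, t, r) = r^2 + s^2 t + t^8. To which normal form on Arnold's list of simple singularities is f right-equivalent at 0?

The Hessian of f at 0 is [[0, 0, 0], [0, 0, 0], [0, 0, 2]] with rank 1, so corank 2. A Groebner basis of the Jacobian ideal J(f) in C{s,t,r} is {s^2/8 + t^7, s^3, s*t, r}; counting standard monomials gives mu = 9. Corank 2; j^3 = s^2*t has shape L^2 M (L != M), so D-series; mu = 9 gives D_9.

D_9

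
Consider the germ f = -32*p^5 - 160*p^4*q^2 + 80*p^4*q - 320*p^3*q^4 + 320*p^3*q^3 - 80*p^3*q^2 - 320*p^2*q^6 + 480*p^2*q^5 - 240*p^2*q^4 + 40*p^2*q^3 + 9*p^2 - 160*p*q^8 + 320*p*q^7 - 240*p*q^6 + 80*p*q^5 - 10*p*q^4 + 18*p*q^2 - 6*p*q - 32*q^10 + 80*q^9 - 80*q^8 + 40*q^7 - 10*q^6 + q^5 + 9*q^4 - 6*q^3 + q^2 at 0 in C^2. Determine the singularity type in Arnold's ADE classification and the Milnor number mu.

The Hessian of f at 0 is [[18, -6], [-6, 2]] with rank 1, so corank 1. A Groebner basis of the Jacobian ideal J(f) in C{p,q} is {p^2 - 2*p*q/3 - p/9 + q/27, p + q^2 - q/3}; counting standard monomials gives mu = 4. Corank 1: A-series; mu = 4 gives A_4.

Type A4, Milnor number mu = 4.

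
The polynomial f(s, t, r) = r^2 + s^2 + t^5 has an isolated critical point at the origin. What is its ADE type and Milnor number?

Type A_{4}, Milnor number mu = 4.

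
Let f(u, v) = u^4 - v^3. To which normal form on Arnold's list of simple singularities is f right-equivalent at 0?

E_6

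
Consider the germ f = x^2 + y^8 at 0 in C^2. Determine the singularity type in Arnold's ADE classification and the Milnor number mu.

Type A_7, Milnor number mu = 7.

The Hessian of f at 0 is [[2, 0], [0, 0]] with rank 1, so corank 1. A Groebner basis of the Jacobian ideal J(f) in C{x,y} is {y^7, x}; counting standard monomials gives mu = 7. Corank 1: A-series; mu = 7 gives A_7.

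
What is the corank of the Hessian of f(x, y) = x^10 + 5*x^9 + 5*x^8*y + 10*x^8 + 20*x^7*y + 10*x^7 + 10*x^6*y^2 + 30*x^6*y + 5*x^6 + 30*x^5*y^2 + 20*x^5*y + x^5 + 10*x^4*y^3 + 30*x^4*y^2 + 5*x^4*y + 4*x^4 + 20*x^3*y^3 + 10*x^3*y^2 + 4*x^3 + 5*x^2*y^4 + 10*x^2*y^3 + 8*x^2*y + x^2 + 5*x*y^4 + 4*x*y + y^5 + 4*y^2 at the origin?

1

The Hessian at 0 is [[2, 4], [4, 8]] of rank 1; hence corank 1.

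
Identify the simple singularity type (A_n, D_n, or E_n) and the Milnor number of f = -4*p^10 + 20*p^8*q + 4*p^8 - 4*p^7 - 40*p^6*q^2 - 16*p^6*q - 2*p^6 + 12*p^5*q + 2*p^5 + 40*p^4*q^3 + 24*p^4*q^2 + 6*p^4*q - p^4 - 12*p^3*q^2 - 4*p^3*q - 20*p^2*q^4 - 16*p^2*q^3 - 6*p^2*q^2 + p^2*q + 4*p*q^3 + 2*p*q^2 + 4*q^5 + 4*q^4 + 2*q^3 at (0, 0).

Type D4, Milnor number mu = 4.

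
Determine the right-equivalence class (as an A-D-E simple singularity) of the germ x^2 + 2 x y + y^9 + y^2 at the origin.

A8

The Hessian of f at 0 has rank 1. Corank 1: A-series; mu = 8 gives A_8.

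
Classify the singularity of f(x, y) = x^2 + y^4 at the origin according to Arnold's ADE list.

The Hessian of f at 0 is [[2, 0], [0, 0]] with rank 1, so corank 1. A Groebner basis of the Jacobian ideal J(f) in C{x,y} is {y^3, x}; counting standard monomials gives mu = 3. Corank 1: A-series; mu = 3 gives A_3.

A3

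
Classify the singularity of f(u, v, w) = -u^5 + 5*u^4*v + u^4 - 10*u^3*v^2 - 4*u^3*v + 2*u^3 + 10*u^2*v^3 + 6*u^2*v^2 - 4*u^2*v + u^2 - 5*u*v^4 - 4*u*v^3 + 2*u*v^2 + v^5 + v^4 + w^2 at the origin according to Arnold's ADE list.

A4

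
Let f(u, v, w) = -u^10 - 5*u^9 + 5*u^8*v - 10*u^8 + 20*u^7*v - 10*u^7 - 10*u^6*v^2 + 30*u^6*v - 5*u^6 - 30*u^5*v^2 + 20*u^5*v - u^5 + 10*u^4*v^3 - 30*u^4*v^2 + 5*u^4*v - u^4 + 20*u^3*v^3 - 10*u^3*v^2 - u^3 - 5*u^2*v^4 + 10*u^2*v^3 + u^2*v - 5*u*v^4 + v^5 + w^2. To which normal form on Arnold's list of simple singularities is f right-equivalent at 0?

D6

The Hessian of f at 0 is [[0, 0, 0], [0, 0, 0], [0, 0, 2]] with rank 1, so corank 2. A Groebner basis of the Jacobian ideal J(f) in C{u,v,w} is {u*v/5 + v^4, u*v^2, u^2 - u*v, w}; counting standard monomials gives mu = 6. Corank 2; j^3 = -u^2*(u - v) has shape L^2 M (L != M), so D-series; mu = 6 gives D_6.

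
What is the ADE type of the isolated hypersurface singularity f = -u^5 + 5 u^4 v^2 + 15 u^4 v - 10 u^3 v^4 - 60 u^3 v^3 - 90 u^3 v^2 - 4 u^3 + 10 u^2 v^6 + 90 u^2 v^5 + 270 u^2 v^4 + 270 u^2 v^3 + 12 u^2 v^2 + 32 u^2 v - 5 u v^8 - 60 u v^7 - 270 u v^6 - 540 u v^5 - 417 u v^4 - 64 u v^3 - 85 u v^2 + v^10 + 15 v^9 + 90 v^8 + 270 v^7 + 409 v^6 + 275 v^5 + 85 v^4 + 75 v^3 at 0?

D_6

The Hessian of f at 0 has rank 0. Corank 2; j^3 = -(u - 3*v)*(2*u - 5*v)^2 has shape L^2 M (L != M), so D-series; mu = 6 gives D_6.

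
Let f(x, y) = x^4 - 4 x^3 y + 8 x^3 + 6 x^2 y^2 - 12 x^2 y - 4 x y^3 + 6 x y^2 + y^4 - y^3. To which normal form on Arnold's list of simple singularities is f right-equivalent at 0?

The Hessian of f at 0 is [[0, 0], [0, 0]] with rank 0, so corank 2. A Groebner basis of the Jacobian ideal J(f) in C{x,y} is {y^4, x*y^2 - 2*y^3/3, x^2 - x*y + y^2/4}; counting standard monomials gives mu = 6. Corank 2; j^3 = (2*x - y)^3 is a perfect cube, so E-series; the 4-jet and mu = 6 give E_6.

E_6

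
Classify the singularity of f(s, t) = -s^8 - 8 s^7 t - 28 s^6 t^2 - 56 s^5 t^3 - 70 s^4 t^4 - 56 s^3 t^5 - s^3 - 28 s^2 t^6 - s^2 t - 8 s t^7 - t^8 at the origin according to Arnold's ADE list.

D_9

The Hessian of f at 0 is [[0, 0], [0, 0]] with rank 0, so corank 2. A Groebner basis of the Jacobian ideal J(f) in C{s,t} is {-s*t/8 + t^7, s*t^2, s^2 + s*t}; counting standard monomials gives mu = 9. Corank 2; j^3 = -s^2*(s + t) has shape L^2 M (L != M), so D-series; mu = 9 gives D_9.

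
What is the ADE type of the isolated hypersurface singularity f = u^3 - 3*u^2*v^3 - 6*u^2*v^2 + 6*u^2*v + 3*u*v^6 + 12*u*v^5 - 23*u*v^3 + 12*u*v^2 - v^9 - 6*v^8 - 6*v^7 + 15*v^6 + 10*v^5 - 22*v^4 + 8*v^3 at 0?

E_{7}

The Hessian of f at 0 has rank 0. Corank 2; j^3 = (u + 2*v)^3 is a perfect cube, so E-series; the 4-jet and mu = 7 give E_7.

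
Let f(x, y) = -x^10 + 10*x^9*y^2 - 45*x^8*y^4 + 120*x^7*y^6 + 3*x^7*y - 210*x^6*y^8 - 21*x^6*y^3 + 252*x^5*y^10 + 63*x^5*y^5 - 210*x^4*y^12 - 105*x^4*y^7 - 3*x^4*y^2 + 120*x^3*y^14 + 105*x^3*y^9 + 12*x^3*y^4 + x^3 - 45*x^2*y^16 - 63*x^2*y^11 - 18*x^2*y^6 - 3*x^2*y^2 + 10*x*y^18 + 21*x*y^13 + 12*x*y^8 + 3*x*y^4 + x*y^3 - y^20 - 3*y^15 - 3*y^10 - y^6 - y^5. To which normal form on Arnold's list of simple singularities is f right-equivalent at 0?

E_7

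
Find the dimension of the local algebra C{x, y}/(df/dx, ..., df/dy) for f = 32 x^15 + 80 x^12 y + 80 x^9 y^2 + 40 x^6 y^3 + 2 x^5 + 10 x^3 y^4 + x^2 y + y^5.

The Hessian of f at 0 has rank 0. Corank 2; j^3 = x^2*y has shape L^2 M (L != M), so D-series; mu = 6 gives D_6.

6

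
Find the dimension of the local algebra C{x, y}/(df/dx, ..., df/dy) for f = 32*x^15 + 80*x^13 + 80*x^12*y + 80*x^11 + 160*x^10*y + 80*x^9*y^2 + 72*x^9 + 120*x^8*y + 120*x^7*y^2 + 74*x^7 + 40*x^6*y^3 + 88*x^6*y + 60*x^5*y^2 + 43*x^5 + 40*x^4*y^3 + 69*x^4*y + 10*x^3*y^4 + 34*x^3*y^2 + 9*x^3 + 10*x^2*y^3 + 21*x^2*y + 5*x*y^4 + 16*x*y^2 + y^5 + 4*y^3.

6

The Hessian of f at 0 has rank 0. Corank 2; j^3 = (x + y)*(3*x + 2*y)^2 has shape L^2 M (L != M), so D-series; mu = 6 gives D_6.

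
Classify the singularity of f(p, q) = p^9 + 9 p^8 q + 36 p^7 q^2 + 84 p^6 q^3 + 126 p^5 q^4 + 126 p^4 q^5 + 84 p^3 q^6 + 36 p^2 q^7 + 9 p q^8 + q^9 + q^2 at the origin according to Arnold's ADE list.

The Hessian of f at 0 has rank 1. Corank 1: A-series; mu = 8 gives A_8.

A_8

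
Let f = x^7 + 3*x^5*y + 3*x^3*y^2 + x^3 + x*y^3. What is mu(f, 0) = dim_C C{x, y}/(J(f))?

7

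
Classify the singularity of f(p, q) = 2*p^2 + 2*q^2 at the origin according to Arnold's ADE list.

The Hessian of f at 0 is [[4, 0], [0, 4]] with rank 2, so corank 0. A Groebner basis of the Jacobian ideal J(f) in C{p,q} is {p, q}; counting standard monomials gives mu = 1. Corank 0: nondegenerate Morse point, so A_1.

A_1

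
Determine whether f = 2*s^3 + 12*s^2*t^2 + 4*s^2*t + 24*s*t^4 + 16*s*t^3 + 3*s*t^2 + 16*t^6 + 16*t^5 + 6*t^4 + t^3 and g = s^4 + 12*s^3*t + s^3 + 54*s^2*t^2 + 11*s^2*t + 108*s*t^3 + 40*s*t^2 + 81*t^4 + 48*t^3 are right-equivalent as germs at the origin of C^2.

The Hessian of f at 0 is [[0, 0], [0, 0]] with rank 0, so corank 2. A Groebner basis of the Jacobian ideal J(f) in C{s,t} is {t^3, s^2 - 3*t^2/2, s*t + 3*t^2/2}; counting standard monomials gives mu = 4. Corank 2; j^3 = (s + t)*(2*s^2 + 2*s*t + t^2) splits into three distinct lines over C (the quadratic factor has nonzero discriminant), so D_4. The Hessian of g at 0 is [[0, 0], [0, 0]] with rank 0, so corank 2. A Groebner basis of the Jacobian ideal J(g) in C{s,t} is {s*t^2 + s*t + 4*t^2, -s*t/4 + t^3 - t^2, s^2 + 7*s*t + 12*t^2}; counting standard monomials gives mu = 5. Corank 2; j^3 = (s + 3*t)*(s + 4*t)^2 has shape L^2 M (L != M), so D-series; mu = 5 gives D_5. f is D_4 but g is D_5, hence not right-equivalent.

No.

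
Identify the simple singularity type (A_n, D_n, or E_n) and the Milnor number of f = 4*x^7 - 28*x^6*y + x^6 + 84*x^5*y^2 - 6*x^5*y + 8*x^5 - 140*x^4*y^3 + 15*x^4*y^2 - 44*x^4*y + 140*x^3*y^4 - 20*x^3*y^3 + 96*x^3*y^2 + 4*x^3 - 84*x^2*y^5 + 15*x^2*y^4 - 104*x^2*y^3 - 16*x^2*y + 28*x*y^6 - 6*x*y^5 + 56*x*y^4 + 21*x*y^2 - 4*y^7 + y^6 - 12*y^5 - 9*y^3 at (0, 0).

Type D_7, Milnor number mu = 7.

The Hessian of f at 0 is [[0, 0], [0, 0]] with rank 0, so corank 2. A Groebner basis of the Jacobian ideal J(f) in C{x,y} is {16*x^2 - 40*x*y + y^4 + 24*y^2, x^3 - 18*x^2 + 54*x*y - 27*y^3/8 - 81*y^2/2, x^2*y - 8*x^2 + 24*x*y - 9*y^3/4 - 18*y^2, -8*x^2/3 + x*y^2 + 8*x*y - 3*y^3/2 - 6*y^2}; counting standard monomials gives mu = 7. Corank 2; j^3 = (x - y)*(2*x - 3*y)^2 has shape L^2 M (L != M), so D-series; mu = 7 gives D_7.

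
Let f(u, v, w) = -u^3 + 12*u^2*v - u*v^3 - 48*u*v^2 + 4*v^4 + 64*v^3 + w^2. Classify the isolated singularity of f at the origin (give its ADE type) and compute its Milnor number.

Type E_7, Milnor number mu = 7.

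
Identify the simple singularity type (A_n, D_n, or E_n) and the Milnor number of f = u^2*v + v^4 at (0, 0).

The Hessian of f at 0 is [[0, 0], [0, 0]] with rank 0, so corank 2. A Groebner basis of the Jacobian ideal J(f) in C{u,v} is {u^3, u^2/4 + v^3, u*v}; counting standard monomials gives mu = 5. Corank 2; j^3 = u^2*v has shape L^2 M (L != M), so D-series; mu = 5 gives D_5.

Type D_{5}, Milnor number mu = 5.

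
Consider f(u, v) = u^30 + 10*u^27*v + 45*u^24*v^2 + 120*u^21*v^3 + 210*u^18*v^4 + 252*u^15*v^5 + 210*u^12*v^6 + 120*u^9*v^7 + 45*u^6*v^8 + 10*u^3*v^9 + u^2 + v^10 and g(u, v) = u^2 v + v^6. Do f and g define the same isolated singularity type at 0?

No.

The Hessian of f at 0 has rank 1. Corank 1: A-series; mu = 9 gives A_9. The Hessian of g at 0 has rank 0. Corank 2; j^3 = u^2*v has shape L^2 M (L != M), so D-series; mu = 7 gives D_7. f is A_9 but g is D_7, hence not right-equivalent.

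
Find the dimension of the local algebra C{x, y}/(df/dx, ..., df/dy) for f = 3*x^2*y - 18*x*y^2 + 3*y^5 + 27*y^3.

6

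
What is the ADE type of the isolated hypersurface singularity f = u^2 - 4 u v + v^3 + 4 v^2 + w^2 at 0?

A_{2}

The Hessian of f at 0 is [[2, -4, 0], [-4, 8, 0], [0, 0, 2]] with rank 2, so corank 1. A Groebner basis of the Jacobian ideal J(f) in C{u,v,w} is {v^2, u - 2*v, w}; counting standard monomials gives mu = 2. Corank 1: A-series; mu = 2 gives A_2.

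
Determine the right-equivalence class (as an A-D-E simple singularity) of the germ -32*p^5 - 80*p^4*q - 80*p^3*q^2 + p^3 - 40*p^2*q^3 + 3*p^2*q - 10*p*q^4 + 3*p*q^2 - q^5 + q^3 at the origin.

The Hessian of f at 0 has rank 0. Corank 2; j^3 = (p + q)^3 is a perfect cube, so E-series; the 5-jet and mu = 8 give E_8.

E_{8}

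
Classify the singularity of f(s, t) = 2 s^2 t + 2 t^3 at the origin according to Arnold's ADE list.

The Hessian of f at 0 is [[0, 0], [0, 0]] with rank 0, so corank 2. A Groebner basis of the Jacobian ideal J(f) in C{s,t} is {t^3, s^2 + 3*t^2, s*t}; counting standard monomials gives mu = 4. Corank 2; j^3 = 2*t*(s^2 + t^2) splits into three distinct lines over C (the quadratic factor has nonzero discriminant), so D_4.

D4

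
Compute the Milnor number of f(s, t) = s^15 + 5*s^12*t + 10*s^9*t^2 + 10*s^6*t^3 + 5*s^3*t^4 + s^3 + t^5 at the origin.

8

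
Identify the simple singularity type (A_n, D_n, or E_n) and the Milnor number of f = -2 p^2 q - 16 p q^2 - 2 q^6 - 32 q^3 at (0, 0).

Type D_{7}, Milnor number mu = 7.

The Hessian of f at 0 is [[0, 0], [0, 0]] with rank 0, so corank 2. A Groebner basis of the Jacobian ideal J(f) in C{p,q} is {p^2/6 + q^5 - 8*q^2/3, p^3 + 64*q^3, p*q + 4*q^2}; counting standard monomials gives mu = 7. Corank 2; j^3 = -2*q*(p + 4*q)^2 has shape L^2 M (L != M), so D-series; mu = 7 gives D_7.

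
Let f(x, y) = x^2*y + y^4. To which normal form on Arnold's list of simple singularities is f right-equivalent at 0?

D_5

The Hessian of f at 0 is [[0, 0], [0, 0]] with rank 0, so corank 2. A Groebner basis of the Jacobian ideal J(f) in C{x,y} is {x^3, x^2/4 + y^3, x*y}; counting standard monomials gives mu = 5. Corank 2; j^3 = x^2*y has shape L^2 M (L != M), so D-series; mu = 5 gives D_5.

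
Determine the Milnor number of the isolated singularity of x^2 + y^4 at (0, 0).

The Hessian of f at 0 has rank 1. Corank 1: A-series; mu = 3 gives A_3.

3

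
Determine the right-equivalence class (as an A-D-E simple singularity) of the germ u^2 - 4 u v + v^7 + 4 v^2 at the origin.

A_6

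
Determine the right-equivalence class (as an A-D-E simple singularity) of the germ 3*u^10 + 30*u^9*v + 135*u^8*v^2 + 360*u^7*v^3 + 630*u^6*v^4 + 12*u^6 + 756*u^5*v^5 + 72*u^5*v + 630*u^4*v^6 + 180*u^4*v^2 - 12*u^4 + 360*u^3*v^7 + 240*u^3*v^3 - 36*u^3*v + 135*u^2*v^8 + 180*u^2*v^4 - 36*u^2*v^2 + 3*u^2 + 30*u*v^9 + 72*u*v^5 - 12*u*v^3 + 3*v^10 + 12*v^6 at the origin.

The Hessian of f at 0 has rank 1. Corank 1: A-series; mu = 9 gives A_9.

A_9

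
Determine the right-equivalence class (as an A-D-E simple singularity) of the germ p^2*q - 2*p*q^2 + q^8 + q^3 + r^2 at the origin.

The Hessian of f at 0 has rank 1. Corank 2; j^3 = q*(p - q)^2 has shape L^2 M (L != M), so D-series; mu = 9 gives D_9.

D_{9}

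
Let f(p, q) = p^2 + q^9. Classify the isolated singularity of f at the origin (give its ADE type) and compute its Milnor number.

Type A_8, Milnor number mu = 8.

The Hessian of f at 0 is [[2, 0], [0, 0]] with rank 1, so corank 1. A Groebner basis of the Jacobian ideal J(f) in C{p,q} is {q^8, p}; counting standard monomials gives mu = 8. Corank 1: A-series; mu = 8 gives A_8.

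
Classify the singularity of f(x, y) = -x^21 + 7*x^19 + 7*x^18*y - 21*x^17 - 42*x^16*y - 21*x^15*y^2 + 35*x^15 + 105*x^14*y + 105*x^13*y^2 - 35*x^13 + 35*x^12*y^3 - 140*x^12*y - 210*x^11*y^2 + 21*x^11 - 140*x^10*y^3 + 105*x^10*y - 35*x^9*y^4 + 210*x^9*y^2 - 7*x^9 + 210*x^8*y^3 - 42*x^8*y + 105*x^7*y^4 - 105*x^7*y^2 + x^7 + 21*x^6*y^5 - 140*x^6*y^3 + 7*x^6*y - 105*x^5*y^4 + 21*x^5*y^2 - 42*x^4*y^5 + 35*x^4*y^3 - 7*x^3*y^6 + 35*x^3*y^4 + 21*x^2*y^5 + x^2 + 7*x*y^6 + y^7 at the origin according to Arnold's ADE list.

A_{6}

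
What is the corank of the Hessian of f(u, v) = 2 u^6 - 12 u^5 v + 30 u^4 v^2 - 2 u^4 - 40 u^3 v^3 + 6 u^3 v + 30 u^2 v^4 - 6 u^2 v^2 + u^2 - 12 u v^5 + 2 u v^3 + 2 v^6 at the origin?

The Hessian at 0 is [[2, 0], [0, 0]] of rank 1; hence corank 1.

1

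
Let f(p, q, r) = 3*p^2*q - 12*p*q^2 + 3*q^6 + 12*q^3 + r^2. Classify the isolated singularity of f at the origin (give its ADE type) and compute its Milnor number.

The Hessian of f at 0 has rank 1. Corank 2; j^3 = 3*q*(p - 2*q)^2 has shape L^2 M (L != M), so D-series; mu = 7 gives D_7.

Type D_7, Milnor number mu = 7.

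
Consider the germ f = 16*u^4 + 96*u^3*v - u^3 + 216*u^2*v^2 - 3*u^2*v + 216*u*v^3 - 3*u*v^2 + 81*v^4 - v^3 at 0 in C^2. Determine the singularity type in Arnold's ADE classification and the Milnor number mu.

The Hessian of f at 0 has rank 0. Corank 2; j^3 = -(u + v)^3 is a perfect cube, so E-series; the 4-jet and mu = 6 give E_6.

Type E6, Milnor number mu = 6.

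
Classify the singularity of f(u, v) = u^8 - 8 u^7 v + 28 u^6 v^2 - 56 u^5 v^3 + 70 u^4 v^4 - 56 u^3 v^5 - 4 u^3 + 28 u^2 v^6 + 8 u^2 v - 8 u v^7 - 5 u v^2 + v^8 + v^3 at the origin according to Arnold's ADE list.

D9

The Hessian of f at 0 has rank 0. Corank 2; j^3 = -(u - v)*(2*u - v)^2 has shape L^2 M (L != M), so D-series; mu = 9 gives D_9.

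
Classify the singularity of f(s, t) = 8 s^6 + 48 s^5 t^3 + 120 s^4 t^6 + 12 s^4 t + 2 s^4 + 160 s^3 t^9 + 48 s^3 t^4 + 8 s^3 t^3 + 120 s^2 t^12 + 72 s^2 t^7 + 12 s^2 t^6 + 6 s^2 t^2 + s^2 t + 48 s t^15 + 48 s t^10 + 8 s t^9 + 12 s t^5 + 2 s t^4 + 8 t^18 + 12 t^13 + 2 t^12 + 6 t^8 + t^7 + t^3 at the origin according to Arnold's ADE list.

The Hessian of f at 0 is [[0, 0], [0, 0]] with rank 0, so corank 2. A Groebner basis of the Jacobian ideal J(f) in C{s,t} is {t^3, s^2 + 3*t^2, s*t}; counting standard monomials gives mu = 4. Corank 2; j^3 = t*(s^2 + t^2) splits into three distinct lines over C (the quadratic factor has nonzero discriminant), so D_4.

D_{4}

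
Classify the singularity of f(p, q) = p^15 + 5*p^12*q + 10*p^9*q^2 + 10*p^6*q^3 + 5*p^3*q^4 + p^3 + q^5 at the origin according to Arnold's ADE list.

The Hessian of f at 0 has rank 0. Corank 2; j^3 = p^3 is a perfect cube, so E-series; the 5-jet and mu = 8 give E_8.

E8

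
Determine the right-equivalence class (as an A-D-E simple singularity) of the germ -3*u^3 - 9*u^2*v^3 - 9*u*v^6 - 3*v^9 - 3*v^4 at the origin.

The Hessian of f at 0 is [[0, 0], [0, 0]] with rank 0, so corank 2. A Groebner basis of the Jacobian ideal J(f) in C{u,v} is {v^3, u^2}; counting standard monomials gives mu = 6. Corank 2; j^3 = -3*u^3 is a perfect cube, so E-series; the 4-jet and mu = 6 give E_6.

E_{6}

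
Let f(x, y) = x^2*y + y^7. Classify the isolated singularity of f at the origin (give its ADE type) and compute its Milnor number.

The Hessian of f at 0 has rank 0. Corank 2; j^3 = x^2*y has shape L^2 M (L != M), so D-series; mu = 8 gives D_8.

Type D8, Milnor number mu = 8.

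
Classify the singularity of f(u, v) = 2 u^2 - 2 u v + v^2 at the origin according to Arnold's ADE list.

A1

The Hessian of f at 0 has rank 2. Corank 0: nondegenerate Morse point, so A_1.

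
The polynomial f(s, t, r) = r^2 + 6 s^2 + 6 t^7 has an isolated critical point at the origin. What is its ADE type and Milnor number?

The Hessian of f at 0 has rank 2. Corank 1: A-series; mu = 6 gives A_6.

Type A6, Milnor number mu = 6.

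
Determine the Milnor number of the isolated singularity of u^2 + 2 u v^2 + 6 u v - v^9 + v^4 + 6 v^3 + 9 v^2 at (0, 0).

8

The Hessian of f at 0 has rank 1. Corank 1: A-series; mu = 8 gives A_8.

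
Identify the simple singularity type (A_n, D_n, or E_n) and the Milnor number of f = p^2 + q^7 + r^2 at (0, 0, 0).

Type A6, Milnor number mu = 6.

The Hessian of f at 0 is [[2, 0, 0], [0, 0, 0], [0, 0, 2]] with rank 2, so corank 1. A Groebner basis of the Jacobian ideal J(f) in C{p,q,r} is {q^6, p, r}; counting standard monomials gives mu = 6. Corank 1: A-series; mu = 6 gives A_6.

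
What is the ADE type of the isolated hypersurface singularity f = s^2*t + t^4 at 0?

D_{5}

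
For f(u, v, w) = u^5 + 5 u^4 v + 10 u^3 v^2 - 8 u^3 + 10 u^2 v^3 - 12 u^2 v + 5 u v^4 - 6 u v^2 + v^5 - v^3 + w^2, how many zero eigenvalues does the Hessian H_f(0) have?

2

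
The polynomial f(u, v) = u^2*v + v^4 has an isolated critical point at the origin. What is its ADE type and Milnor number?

Type D5, Milnor number mu = 5.

The Hessian of f at 0 has rank 0. Corank 2; j^3 = u^2*v has shape L^2 M (L != M), so D-series; mu = 5 gives D_5.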